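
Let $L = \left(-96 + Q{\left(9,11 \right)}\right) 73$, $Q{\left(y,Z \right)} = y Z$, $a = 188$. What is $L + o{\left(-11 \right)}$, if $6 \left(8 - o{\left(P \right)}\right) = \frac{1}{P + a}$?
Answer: $\frac{241073}{1062} \approx 227.0$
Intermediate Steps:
$Q{\left(y,Z \right)} = Z y$
$o{\left(P \right)} = 8 - \frac{1}{6 \left(188 + P\right)}$ ($o{\left(P \right)} = 8 - \frac{1}{6 \left(P + 188\right)} = 8 - \frac{1}{6 \left(188 + P\right)}$)
$L = 219$ ($L = \left(-96 + 11 \cdot 9\right) 73 = \left(-96 + 99\right) 73 = 3 \cdot 73 = 219$)
$L + o{\left(-11 \right)} = 219 + \frac{9023 + 48 \left(-11\right)}{6 \left(188 - 11\right)} = 219 + \frac{9023 - 528}{6 \cdot 177} = 219 + \frac{1}{6} \cdot \frac{1}{177} \cdot 8495 = 219 + \frac{8495}{1062} = \frac{241073}{1062}$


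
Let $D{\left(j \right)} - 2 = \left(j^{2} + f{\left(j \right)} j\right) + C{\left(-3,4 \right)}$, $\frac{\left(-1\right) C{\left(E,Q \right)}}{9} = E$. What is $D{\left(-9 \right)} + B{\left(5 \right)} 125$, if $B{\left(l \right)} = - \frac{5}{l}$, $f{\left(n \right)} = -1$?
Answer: $-6$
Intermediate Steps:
$C{\left(E,Q \right)} = - 9 E$
$D{\left(j \right)} = 29 + j^{2} - j$ ($D{\left(j \right)} = 2 - \left(-27 + j - j^{2}\right) = 2 + \left(\left(j^{2} - j\right) + 27\right) = 2 + \left(27 + j^{2} - j\right) = 29 + j^{2} - j$)
$D{\left(-9 \right)} + B{\left(5 \right)} 125 = \left(29 + \left(-9\right)^{2} - -9\right) + - \frac{5}{5} \cdot 125 = \left(29 + 81 + 9\right) + \left(-5\right) \frac{1}{5} \cdot 125 = 119 - 125 = -6$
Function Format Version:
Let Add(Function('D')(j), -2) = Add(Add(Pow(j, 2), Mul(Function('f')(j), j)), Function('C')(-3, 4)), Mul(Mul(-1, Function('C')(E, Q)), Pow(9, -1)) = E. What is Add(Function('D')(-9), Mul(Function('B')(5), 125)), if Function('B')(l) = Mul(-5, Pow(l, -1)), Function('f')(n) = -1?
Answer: -6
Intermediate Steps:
Function('C')(E, Q) = Mul(-9, E)
Function('D')(j) = Add(29, Pow(j, 2), Mul(-1, j)) (Function('D')(j) = Add(2, Add(Add(Pow(j, 2), Mul(-1, j)), Mul(-9, -3))) = Add(2, Add(Add(Pow(j, 2), Mul(-1, j)), 27)) = Add(2, Add(27, Pow(j, 2), Mul(-1, j))) = Add(29, Pow(j, 2), Mul(-1, j)))
Add(Function('D')(-9), Mul(Function('B')(5), 125)) = Add(Add(29, Pow(-9, 2), Mul(-1, -9)), Mul(Mul(-5, Pow(5, -1)), 125)) = Add(Add(29, 81, 9), Mul(Mul(-5, Rational(1, 5)), 125)) = Add(119, Mul(-1, 125)) = Add(119, -125) = -6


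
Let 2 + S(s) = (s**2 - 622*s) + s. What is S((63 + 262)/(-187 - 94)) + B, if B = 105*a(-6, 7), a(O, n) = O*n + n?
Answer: -233521147/78961 ≈ -2957.4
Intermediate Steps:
a(O, n) = n + O*n
B = -3675 (B = 105*(7*(1 - 6)) = 105*(7*(-5)) = 105*(-35) = -3675)
S(s) = -2 + s**2 - 621*s (S(s) = -2 + ((s**2 - 622*s) + s) = -2 + (s**2 - 621*s) = -2 + s**2 - 621*s)
S((63 + 262)/(-187 - 94)) + B = (-2 + ((63 + 262)/(-187 - 94))**2 - 621*(63 + 262)/(-187 - 94)) - 3675 = (-2 + (325/(-281))**2 - 201825/(-281)) - 3675 = (-2 + (325*(-1/281))**2 - 201825*(-1)/281) - 3675 = (-2 + (-325/281)**2 - 621*(-325/281)) - 3675 = (-2 + 105625/78961 + 201825/281) - 3675 = 56660528/78961 - 3675 = -233521147/78961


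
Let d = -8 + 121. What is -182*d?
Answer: -20566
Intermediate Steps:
d = 113
-182*d = -182*113 = -20566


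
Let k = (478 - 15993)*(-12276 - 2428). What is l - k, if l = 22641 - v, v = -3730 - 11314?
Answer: -228094875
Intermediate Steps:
k = 228132560 (k = -15515*(-14704) = 228132560)
v = -15044
l = 37685 (l = 22641 - 1*(-15044) = 22641 + 15044 = 37685)
l - k = 37685 - 1*228132560 = 37685 - 228132560 = -228094875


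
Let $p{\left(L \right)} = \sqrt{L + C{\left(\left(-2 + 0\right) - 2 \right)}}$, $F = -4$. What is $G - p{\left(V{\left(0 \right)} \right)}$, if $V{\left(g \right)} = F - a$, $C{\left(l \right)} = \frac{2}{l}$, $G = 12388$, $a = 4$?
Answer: $12388 - \frac{i \sqrt{34}}{2} \approx 12388.0 - 2.9155 i$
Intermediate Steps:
$V{\left(g \right)} = -8$ ($V{\left(g \right)} = -4 - 4 = -8$)
$p{\left(L \right)} = \sqrt{- \frac{1}{2} + L}$ ($p{\left(L \right)} = \sqrt{L + \frac{2}{\left(-2 + 0\right) - 2}} = \sqrt{L + \frac{2}{-2 - 2}} = \sqrt{L + \frac{2}{-4}} = \sqrt{L + 2 \left(- \frac{1}{4}\right)} = \sqrt{L - \frac{1}{2}} = \sqrt{- \frac{1}{2} + L}$)
$G - p{\left(V{\left(0 \right)} \right)} = 12388 - \frac{\sqrt{-2 + 4 \left(-8\right)}}{2} = 12388 - \frac{\sqrt{-2 - 32}}{2} = 12388 - \frac{\sqrt{-34}}{2} = 12388 - \frac{i \sqrt{34}}{2}$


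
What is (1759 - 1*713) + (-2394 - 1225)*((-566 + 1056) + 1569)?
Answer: -7450475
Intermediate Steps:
(1759 - 1*713) + (-2394 - 1225)*((-566 + 1056) + 1569) = (1759 - 713) - 3619*(490 + 1569) = 1046 - 3619*2059 = 1046 - 7451521 = -7450475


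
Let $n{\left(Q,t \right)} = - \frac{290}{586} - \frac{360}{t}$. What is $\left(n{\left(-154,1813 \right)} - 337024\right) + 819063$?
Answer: $\frac{256063086786}{531209} \approx 4.8204 \cdot 10^{5}$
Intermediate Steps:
$n{\left(Q,t \right)} = - \frac{145}{293} - \frac{360}{t}$ ($n{\left(Q,t \right)} = \left(-290\right) \frac{1}{586} - \frac{360}{t} = - \frac{145}{293} - \frac{360}{t}$)
$\left(n{\left(-154,1813 \right)} - 337024\right) + 819063 = \left(\left(- \frac{145}{293} - \frac{360}{1813}\right) - 337024\right) + 819063 = \left(- \frac{368365}{531209} - 337024\right) + 819063 = - \frac{179030550381}{531209} + 819063 = \frac{256063086786}{531209}$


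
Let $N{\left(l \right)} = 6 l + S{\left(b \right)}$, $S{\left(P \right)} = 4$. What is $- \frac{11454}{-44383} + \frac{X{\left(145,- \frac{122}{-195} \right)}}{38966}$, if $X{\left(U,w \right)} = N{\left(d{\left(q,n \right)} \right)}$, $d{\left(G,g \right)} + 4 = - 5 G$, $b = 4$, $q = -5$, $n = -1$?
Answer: $\frac{226043177}{864713989} \approx 0.26141$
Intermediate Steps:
$d{\left(G,g \right)} = -4 - 5 G$
$N{\left(l \right)} = 4 + 6 l$ ($N{\left(l \right)} = 6 l + 4 = 4 + 6 l$)
$X{\left(U,w \right)} = 130$ ($X{\left(U,w \right)} = 4 + 6 \left(-4 - -25\right) = 4 + 6 \left(-4 + 25\right) = 4 + 6 \cdot 21 = 4 + 126 = 130$)
$- \frac{11454}{-44383} + \frac{X{\left(145,- \frac{122}{-195} \right)}}{38966} = - \frac{11454}{-44383} + \frac{130}{38966} = \left(-11454\right) \left(- \frac{1}{44383}\right) + 130 \cdot \frac{1}{38966} = \frac{11454}{44383} + \frac{65}{19483} = \frac{226043177}{864713989}$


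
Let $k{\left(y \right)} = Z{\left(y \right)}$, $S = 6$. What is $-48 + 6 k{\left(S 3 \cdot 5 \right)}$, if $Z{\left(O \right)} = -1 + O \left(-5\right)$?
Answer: $-2754$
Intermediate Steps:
$Z{\left(O \right)} = -1 - 5 O$
$k{\left(y \right)} = -1 - 5 y$
$-48 + 6 k{\left(S 3 \cdot 5 \right)} = -48 + 6 \left(-1 - 5 \cdot 6 \cdot 3 \cdot 5\right) = -48 + 6 \left(-1 - 5 \cdot 18 \cdot 5\right) = -48 + 6 \left(-1 - 450\right) = -48 + 6 \left(-451\right) = -48 - 2706 = -2754$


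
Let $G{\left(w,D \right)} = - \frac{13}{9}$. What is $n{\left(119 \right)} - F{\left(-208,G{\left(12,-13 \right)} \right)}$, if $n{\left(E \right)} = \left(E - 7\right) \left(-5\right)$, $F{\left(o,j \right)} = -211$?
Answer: $-349$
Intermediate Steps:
$G{\left(w,D \right)} = - \frac{13}{9}$ ($G{\left(w,D \right)} = \left(-13\right) \frac{1}{9} = - \frac{13}{9}$)
$n{\left(E \right)} = 35 - 5 E$ ($n{\left(E \right)} = \left(-7 + E\right) \left(-5\right) = 35 - 5 E$)
$n{\left(119 \right)} - F{\left(-208,G{\left(12,-13 \right)} \right)} = \left(35 - 595\right) - -211 = \left(35 - 595\right) + 211 = -560 + 211 = -349$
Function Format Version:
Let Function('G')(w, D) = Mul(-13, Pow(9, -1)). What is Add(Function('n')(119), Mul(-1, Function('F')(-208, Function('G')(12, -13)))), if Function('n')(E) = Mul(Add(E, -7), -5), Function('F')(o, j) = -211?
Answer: -349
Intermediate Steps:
Function('G')(w, D) = Rational(-13, 9) (Function('G')(w, D) = Mul(-13, Rational(1, 9)) = Rational(-13, 9))
Function('n')(E) = Add(35, Mul(-5, E)) (Function('n')(E) = Mul(Add(-7, E), -5) = Add(35, Mul(-5, E)))
Add(Function('n')(119), Mul(-1, Function('F')(-208, Function('G')(12, -13)))) = Add(Add(35, Mul(-5, 119)), Mul(-1, -211)) = Add(Add(35, -595), 211) = Add(-560, 211) = -349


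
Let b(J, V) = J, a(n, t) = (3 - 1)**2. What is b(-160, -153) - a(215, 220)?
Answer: -164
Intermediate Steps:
a(n, t) = 4 (a(n, t) = 2**2 = 4)
b(-160, -153) - a(215, 220) = -160 - 1*4 = -160 - 4 = -164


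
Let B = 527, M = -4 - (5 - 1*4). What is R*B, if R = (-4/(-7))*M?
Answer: -10540/7 ≈ -1505.7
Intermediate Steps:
M = -5 (M = -4 - (5 - 4) = -4 - 1*1 = -4 - 1 = -5)
R = -20/7 (R = -4/(-7)*(-5) = -4*(-1/7)*(-5) = (4/7)*(-5) = -20/7 ≈ -2.8571)
R*B = -20/7*527 = -10540/7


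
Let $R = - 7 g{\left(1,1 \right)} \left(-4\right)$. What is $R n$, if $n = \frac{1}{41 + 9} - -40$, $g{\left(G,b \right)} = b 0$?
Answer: $0$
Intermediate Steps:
$g{\left(G,b \right)} = 0$
$R = 0$ ($R = \left(-7\right) 0 \left(-4\right) = 0 \left(-4\right) = 0$)
$n = \frac{2001}{50}$ ($n = \frac{1}{50} + 40 = \frac{2001}{50} \approx 40.02$)
$R n = 0 \cdot \frac{2001}{50} = 0$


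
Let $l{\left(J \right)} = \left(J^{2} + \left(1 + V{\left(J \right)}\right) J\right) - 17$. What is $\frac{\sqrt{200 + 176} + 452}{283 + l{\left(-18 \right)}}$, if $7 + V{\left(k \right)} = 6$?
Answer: $\frac{226}{295} + \frac{\sqrt{94}}{295} \approx 0.79897$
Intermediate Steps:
$V{\left(k \right)} = -1$ ($V{\left(k \right)} = -7 + 6 = -1$)
$l{\left(J \right)} = -17 + J^{2}$ ($l{\left(J \right)} = \left(J^{2} + \left(1 - 1\right) J\right) - 17 = \left(J^{2} + 0 J\right) - 17 = \left(J^{2} + 0\right) - 17 = J^{2} - 17 = -17 + J^{2}$)
$\frac{\sqrt{200 + 176} + 452}{283 + l{\left(-18 \right)}} = \frac{\sqrt{200 + 176} + 452}{283 - \left(17 - \left(-18\right)^{2}\right)} = \frac{\sqrt{376} + 452}{283 + \left(-17 + 324\right)} = \frac{2 \sqrt{94} + 452}{283 + 307} = \frac{452 + 2 \sqrt{94}}{590} = \left(452 + 2 \sqrt{94}\right) \frac{1}{590} = \frac{226}{295} + \frac{\sqrt{94}}{295}$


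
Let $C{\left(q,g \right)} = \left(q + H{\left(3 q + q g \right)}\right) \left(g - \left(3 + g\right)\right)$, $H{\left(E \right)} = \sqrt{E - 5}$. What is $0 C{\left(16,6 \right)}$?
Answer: $0$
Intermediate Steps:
$H{\left(E \right)} = \sqrt{-5 + E}$
$C{\left(q,g \right)} = - 3 q - 3 \sqrt{-5 + 3 q + g q}$ ($C{\left(q,g \right)} = \left(q + \sqrt{-5 + \left(3 q + q g\right)}\right) \left(g - \left(3 + g\right)\right) = \left(q + \sqrt{-5 + \left(3 q + g q\right)}\right) \left(-3\right) = \left(q + \sqrt{-5 + 3 q + g q}\right) \left(-3\right) = - 3 q - 3 \sqrt{-5 + 3 q + g q}$)
$0 C{\left(16,6 \right)} = 0 \left(\left(-3\right) 16 - 3 \sqrt{-5 + 16 \left(3 + 6\right)}\right) = 0 \left(-48 - 3 \sqrt{-5 + 16 \cdot 9}\right) = 0 \left(-48 - 3 \sqrt{-5 + 144}\right) = 0 \left(-48 - 3 \sqrt{139}\right) = 0$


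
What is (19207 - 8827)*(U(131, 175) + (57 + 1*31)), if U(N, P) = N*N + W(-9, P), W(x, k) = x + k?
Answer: 180767700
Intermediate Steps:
W(x, k) = k + x
U(N, P) = -9 + P + N**2 (U(N, P) = N*N + (P - 9) = N**2 + (-9 + P) = -9 + P + N**2)
(19207 - 8827)*(U(131, 175) + (57 + 1*31)) = (19207 - 8827)*((-9 + 175 + 131**2) + (57 + 1*31)) = 10380*((-9 + 175 + 17161) + (57 + 31)) = 10380*(17327 + 88) = 10380*17415 = 180767700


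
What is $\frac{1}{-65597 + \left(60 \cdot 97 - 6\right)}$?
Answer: $- \frac{1}{59783} \approx -1.6727 \cdot 10^{-5}$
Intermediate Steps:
$\frac{1}{-65597 + \left(60 \cdot 97 - 6\right)} = \frac{1}{-65597 + \left(5820 - 6\right)} = \frac{1}{-65597 + 5814} = \frac{1}{-59783} = - \frac{1}{59783}$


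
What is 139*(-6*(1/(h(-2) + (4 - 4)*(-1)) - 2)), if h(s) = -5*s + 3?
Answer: 20850/13 ≈ 1603.8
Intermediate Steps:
h(s) = 3 - 5*s
139*(-6*(1/(h(-2) + (4 - 4)*(-1)) - 2)) = 139*(-6*(1/((3 - 5*(-2)) + (4 - 4)*(-1)) - 2)) = 139*(-6*(1/((3 + 10) + 0*(-1)) - 2)) = 139*(-6*(1/(13 + 0) - 2)) = 139*(-6*(1/13 - 2)) = 139*(-6*(-25/13)) = 139*(150/13) = 20850/13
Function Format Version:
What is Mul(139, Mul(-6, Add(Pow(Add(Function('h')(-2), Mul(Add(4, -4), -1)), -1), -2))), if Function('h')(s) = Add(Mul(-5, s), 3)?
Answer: Rational(20850, 13) ≈ 1603.8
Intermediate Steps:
Function('h')(s) = Add(3, Mul(-5, s))
Mul(139, Mul(-6, Add(Pow(Add(Function('h')(-2), Mul(Add(4, -4), -1)), -1), -2))) = Mul(139, Mul(-6, Add(Pow(Add(Add(3, Mul(-5, -2)), Mul(Add(4, -4), -1)), -1), -2))) = Mul(139, Mul(-6, Add(Pow(Add(Add(3, 10), Mul(0, -1)), -1), -2))) = Mul(139, Mul(-6, Add(Pow(Add(13, 0), -1), -2))) = Mul(139, Mul(-6, Add(Pow(13, -1), -2))) = Mul(139, Mul(-6, Add(Rational(1, 13), -2))) = Mul(139, Mul(-6, Rational(-25, 13))) = Mul(139, Rational(150, 13)) = Rational(20850, 13)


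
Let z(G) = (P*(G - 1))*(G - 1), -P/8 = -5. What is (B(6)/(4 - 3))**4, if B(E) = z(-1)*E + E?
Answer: 870780120336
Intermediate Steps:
P = 40 (P = -8*(-5) = 40)
z(G) = (-1 + G)*(-40 + 40*G) (z(G) = (40*(G - 1))*(G - 1) = (40*(-1 + G))*(-1 + G) = (-40 + 40*G)*(-1 + G) = (-1 + G)*(-40 + 40*G))
B(E) = 161*E (B(E) = (40*(-1 - 1)**2)*E + E = (40*(-2)**2)*E + E = (40*4)*E + E = 160*E + E = 161*E)
(B(6)/(4 - 3))**4 = ((161*6)/(4 - 3))**4 = (966/1)**4 = (1*966)**4 = 966**4 = 870780120336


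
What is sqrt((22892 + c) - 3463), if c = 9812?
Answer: 171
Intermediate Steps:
sqrt((22892 + c) - 3463) = sqrt((22892 + 9812) - 3463) = sqrt(32704 - 3463) = sqrt(29241) = 171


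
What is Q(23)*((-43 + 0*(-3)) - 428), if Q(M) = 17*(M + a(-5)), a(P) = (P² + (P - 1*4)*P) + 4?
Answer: -776679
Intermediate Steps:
a(P) = 4 + P² + P*(-4 + P) (a(P) = (P² + (P - 4)*P) + 4 = (P² + (-4 + P)*P) + 4 = (P² + P*(-4 + P)) + 4 = 4 + P² + P*(-4 + P))
Q(M) = 1258 + 17*M (Q(M) = 17*(M + (4 - 4*(-5) + 2*(-5)²)) = 17*(M + (4 + 20 + 2*25)) = 17*(M + (4 + 20 + 50)) = 17*(M + 74) = 17*(74 + M) = 1258 + 17*M)
Q(23)*((-43 + 0*(-3)) - 428) = (1258 + 17*23)*((-43 + 0*(-3)) - 428) = (1258 + 391)*((-43 + 0) - 428) = 1649*(-43 - 428) = 1649*(-471) = -776679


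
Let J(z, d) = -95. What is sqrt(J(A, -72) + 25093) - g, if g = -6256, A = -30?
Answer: 6256 + sqrt(24998) ≈ 6414.1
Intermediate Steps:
sqrt(J(A, -72) + 25093) - g = sqrt(-95 + 25093) - 1*(-6256) = sqrt(24998) + 6256 = 6256 + sqrt(24998)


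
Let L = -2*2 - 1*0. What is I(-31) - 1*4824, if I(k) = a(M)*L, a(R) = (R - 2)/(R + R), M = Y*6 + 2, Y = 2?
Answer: -33780/7 ≈ -4825.7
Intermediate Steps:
L = -4 (L = -4 + 0 = -4)
M = 14 (M = 2*6 + 2 = 12 + 2 = 14)
a(R) = (-2 + R)/(2*R) (a(R) = (-2 + R)/((2*R)) = (-2 + R)*(1/(2*R)) = (-2 + R)/(2*R))
I(k) = -12/7 (I(k) = ((1/2)*(-2 + 14)/14)*(-4) = ((1/2)*(1/14)*12)*(-4) = (3/7)*(-4) = -12/7)
I(-31) - 1*4824 = -12/7 - 1*4824 = -12/7 - 4824 = -33780/7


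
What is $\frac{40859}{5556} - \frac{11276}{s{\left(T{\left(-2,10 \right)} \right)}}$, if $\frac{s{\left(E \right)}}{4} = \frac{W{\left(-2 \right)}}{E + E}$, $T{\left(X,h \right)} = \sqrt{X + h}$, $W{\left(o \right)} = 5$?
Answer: $\frac{40859}{5556} - \frac{11276 \sqrt{2}}{5} \approx -3182.0$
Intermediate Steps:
$s{\left(E \right)} = \frac{10}{E}$ ($s{\left(E \right)} = 4 \frac{5}{E + E} = 4 \frac{5}{2 E} = \frac{10}{E}$)
$\frac{40859}{5556} - \frac{11276}{s{\left(T{\left(-2,10 \right)} \right)}} = \frac{40859}{5556} - \frac{11276}{10 \frac{1}{\sqrt{-2 + 10}}} = 40859 \cdot \frac{1}{5556} - \frac{11276}{10 \frac{1}{\sqrt{8}}} = \frac{40859}{5556} - \frac{11276}{10 \frac{1}{2 \sqrt{2}}} = \frac{40859}{5556} - \frac{11276}{10 \frac{\sqrt{2}}{4}} = \frac{40859}{5556} - \frac{11276}{\frac{5}{2} \sqrt{2}} = \frac{40859}{5556} - 11276 \frac{\sqrt{2}}{5} = \frac{40859}{5556} - \frac{11276 \sqrt{2}}{5}$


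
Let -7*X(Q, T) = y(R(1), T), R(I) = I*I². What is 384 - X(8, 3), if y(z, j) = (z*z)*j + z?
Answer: 2692/7 ≈ 384.57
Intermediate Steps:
R(I) = I³
y(z, j) = z + j*z² (y(z, j) = z²*j + z = j*z² + z = z + j*z²)
X(Q, T) = -⅐ - T/7 (X(Q, T) = -1³*(1 + T*1³)/7 = -(1 + T*1)/7 = -(1 + T)/7 = -⅐ - T/7)
384 - X(8, 3) = 384 - (-⅐ - ⅐*3) = 384 - (-⅐ - 3/7) = 384 - 1*(-4/7) = 384 + 4/7 = 2692/7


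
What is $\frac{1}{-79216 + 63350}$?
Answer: $- \frac{1}{15866} \approx -6.3028 \cdot 10^{-5}$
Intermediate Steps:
$\frac{1}{-79216 + 63350} = \frac{1}{-15866} = - \frac{1}{15866}$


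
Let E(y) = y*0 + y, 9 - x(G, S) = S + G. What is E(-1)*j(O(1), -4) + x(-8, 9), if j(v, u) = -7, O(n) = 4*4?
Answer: 15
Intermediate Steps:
x(G, S) = 9 - G - S (x(G, S) = 9 - (S + G) = 9 - (G + S) = 9 + (-G - S) = 9 - G - S)
O(n) = 16
E(y) = y (E(y) = 0 + y = y)
E(-1)*j(O(1), -4) + x(-8, 9) = -1*(-7) + (9 - 1*(-8) - 1*9) = 7 + (9 + 8 - 9) = 7 + 8 = 15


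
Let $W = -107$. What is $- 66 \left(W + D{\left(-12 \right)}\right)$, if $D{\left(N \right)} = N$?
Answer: $7854$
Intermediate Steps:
$- 66 \left(W + D{\left(-12 \right)}\right) = - 66 \left(-107 - 12\right) = \left(-66\right) \left(-119\right) = 7854$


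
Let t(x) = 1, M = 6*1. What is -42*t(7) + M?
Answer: -36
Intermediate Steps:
M = 6
-42*t(7) + M = -42*1 + 6 = -42 + 6 = -36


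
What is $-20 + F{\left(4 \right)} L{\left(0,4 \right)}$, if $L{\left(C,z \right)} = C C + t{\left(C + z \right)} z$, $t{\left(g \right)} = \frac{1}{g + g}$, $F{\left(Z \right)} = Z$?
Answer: $-18$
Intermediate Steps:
$t{\left(g \right)} = \frac{1}{2 g}$
$L{\left(C,z \right)} = C^{2} + \frac{z}{2 \left(C + z\right)}$ ($L{\left(C,z \right)} = C C + \frac{1}{2 \left(C + z\right)} z = C^{2} + \frac{z}{2 \left(C + z\right)}$)
$-20 + F{\left(4 \right)} L{\left(0,4 \right)} = -20 + 4 \frac{4 + 2 \cdot 0^{2} \left(0 + 4\right)}{2 \left(0 + 4\right)} = -20 + 4 \frac{4 + 2 \cdot 0 \cdot 4}{2 \cdot 4} = -20 + 4 \cdot \frac{1}{2} \cdot \frac{1}{4} \left(4 + 0\right) = -20 + 4 \cdot \frac{1}{2} \cdot \frac{1}{4} \cdot 4 = -20 + 4 \cdot \frac{1}{2} = -20 + 2 = -18$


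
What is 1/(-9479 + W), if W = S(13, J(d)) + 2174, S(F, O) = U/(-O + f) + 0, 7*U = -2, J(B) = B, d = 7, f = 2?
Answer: -35/255673 ≈ -0.00013689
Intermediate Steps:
U = -2/7 (U = (1/7)*(-2) = -2/7 ≈ -0.28571)
S(F, O) = -2/(7*(2 - O)) (S(F, O) = -2/7/(-O + 2) + 0 = -2/7/(2 - O) + 0 = -2/(7*(2 - O)) + 0 = -2/(7*(2 - O)))
W = 76092/35 (W = 2/(7*(-2 + 7)) + 2174 = (2/7)/5 + 2174 = (2/7)*(1/5) + 2174 = 2/35 + 2174 = 76092/35 ≈ 2174.1)
1/(-9479 + W) = 1/(-9479 + 76092/35) = 1/(-255673/35) = -35/255673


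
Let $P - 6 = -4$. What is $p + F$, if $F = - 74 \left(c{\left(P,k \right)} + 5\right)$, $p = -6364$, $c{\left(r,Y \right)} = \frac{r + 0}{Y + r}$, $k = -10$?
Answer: $- \frac{13431}{2} \approx -6715.5$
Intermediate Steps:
$P = 2$ ($P = 6 - 4 = 2$)
$c{\left(r,Y \right)} = \frac{r}{Y + r}$
$F = - \frac{703}{2}$ ($F = - 74 \left(\frac{2}{-10 + 2} + 5\right) = - 74 \left(\frac{2}{-8} + 5\right) = - 74 \left(2 \left(- \frac{1}{8}\right) + 5\right) = - 74 \left(- \frac{1}{4} + 5\right) = \left(-74\right) \frac{19}{4} = - \frac{703}{2} \approx -351.5$)
$p + F = -6364 - \frac{703}{2} = - \frac{13431}{2}$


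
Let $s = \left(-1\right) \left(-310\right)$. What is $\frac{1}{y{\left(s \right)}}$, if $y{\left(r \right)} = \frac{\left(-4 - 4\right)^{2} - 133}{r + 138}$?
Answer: $- \frac{448}{69} \approx -6.4928$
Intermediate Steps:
$s = 310$
$y{\left(r \right)} = - \frac{69}{138 + r}$ ($y{\left(r \right)} = \frac{\left(-8\right)^{2} - 133}{138 + r} = \frac{64 - 133}{138 + r} = - \frac{69}{138 + r}$)
$\frac{1}{y{\left(s \right)}} = \frac{1}{\left(-69\right) \frac{1}{138 + 310}} = \frac{1}{\left(-69\right) \frac{1}{448}} = \frac{1}{- \frac{69}{448}} = - \frac{448}{69}$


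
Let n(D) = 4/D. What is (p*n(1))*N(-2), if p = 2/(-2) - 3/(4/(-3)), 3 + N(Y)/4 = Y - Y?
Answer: -60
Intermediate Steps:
N(Y) = -12 (N(Y) = -12 + 4*(Y - Y) = -12 + 4*0 = -12 + 0 = -12)
p = 5/4 (p = 2*(-½) - 3/(4*(-⅓)) = -1 - 3/(-4/3) = -1 - 3*(-¾) = -1 + 9/4 = 5/4 ≈ 1.2500)
(p*n(1))*N(-2) = (5*(4/1)/4)*(-12) = (5*(4*1)/4)*(-12) = ((5/4)*4)*(-12) = 5*(-12) = -60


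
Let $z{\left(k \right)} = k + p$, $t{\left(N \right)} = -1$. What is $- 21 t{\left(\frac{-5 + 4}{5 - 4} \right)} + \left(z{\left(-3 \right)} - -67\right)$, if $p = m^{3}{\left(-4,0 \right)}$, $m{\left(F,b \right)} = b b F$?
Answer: $85$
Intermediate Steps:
$m{\left(F,b \right)} = F b^{2}$ ($m{\left(F,b \right)} = b^{2} F = F b^{2}$)
$p = 0$ ($p = \left(- 4 \cdot 0^{2}\right)^{3} = \left(\left(-4\right) 0\right)^{3} = 0^{3} = 0$)
$z{\left(k \right)} = k$ ($z{\left(k \right)} = k + 0 = k$)
$- 21 t{\left(\frac{-5 + 4}{5 - 4} \right)} + \left(z{\left(-3 \right)} - -67\right) = \left(-21\right) \left(-1\right) - -64 = 21 + \left(-3 + 67\right) = 21 + 64 = 85$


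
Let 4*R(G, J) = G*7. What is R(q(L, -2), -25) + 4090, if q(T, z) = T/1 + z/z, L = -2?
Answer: 16353/4 ≈ 4088.3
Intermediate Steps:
q(T, z) = 1 + T (q(T, z) = T*1 + 1 = T + 1 = 1 + T)
R(G, J) = 7*G/4 (R(G, J) = (G*7)/4 = (7*G)/4 = 7*G/4)
R(q(L, -2), -25) + 4090 = 7*(1 - 2)/4 + 4090 = (7/4)*(-1) + 4090 = -7/4 + 4090 = 16353/4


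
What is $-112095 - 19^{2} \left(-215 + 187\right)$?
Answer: $-101987$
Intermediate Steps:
$-112095 - 19^{2} \left(-215 + 187\right) = -112095 - 361 \left(-28\right) = -112095 - -10108 = -112095 + 10108 = -101987$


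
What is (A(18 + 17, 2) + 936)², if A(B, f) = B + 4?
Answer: 950625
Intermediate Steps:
A(B, f) = 4 + B
(A(18 + 17, 2) + 936)² = ((4 + (18 + 17)) + 936)² = ((4 + 35) + 936)² = (39 + 936)² = 975² = 950625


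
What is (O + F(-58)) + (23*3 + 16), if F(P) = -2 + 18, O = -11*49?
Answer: -438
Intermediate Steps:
O = -539
F(P) = 16
(O + F(-58)) + (23*3 + 16) = (-539 + 16) + (23*3 + 16) = -523 + (69 + 16) = -523 + 85 = -438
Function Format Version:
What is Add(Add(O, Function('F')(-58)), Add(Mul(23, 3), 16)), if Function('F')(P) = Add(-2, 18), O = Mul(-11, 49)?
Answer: -438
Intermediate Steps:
O = -539
Function('F')(P) = 16
Add(Add(O, Function('F')(-58)), Add(Mul(23, 3), 16)) = Add(Add(-539, 16), Add(Mul(23, 3), 16)) = Add(-523, Add(69, 16)) = Add(-523, 85) = -438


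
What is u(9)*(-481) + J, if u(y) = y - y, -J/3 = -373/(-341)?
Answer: -1119/341 ≈ -3.2815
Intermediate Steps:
J = -1119/341 (J = -(-1119)/(-341) = -(-1119)*(-1)/341 = -3*373/341 = -1119/341 ≈ -3.2815)
u(y) = 0
u(9)*(-481) + J = 0*(-481) - 1119/341 = 0 - 1119/341 = -1119/341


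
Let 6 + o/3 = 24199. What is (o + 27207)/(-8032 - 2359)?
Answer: -99786/10391 ≈ -9.6031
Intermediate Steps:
o = 72579 (o = -18 + 3*24199 = -18 + 72597 = 72579)
(o + 27207)/(-8032 - 2359) = (72579 + 27207)/(-8032 - 2359) = 99786/(-10391) = 99786*(-1/10391) = -99786/10391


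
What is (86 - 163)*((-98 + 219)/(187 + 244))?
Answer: -9317/431 ≈ -21.617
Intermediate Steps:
(86 - 163)*((-98 + 219)/(187 + 244)) = -9317/431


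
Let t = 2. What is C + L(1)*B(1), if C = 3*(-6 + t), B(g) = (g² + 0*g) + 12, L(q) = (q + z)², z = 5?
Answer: 456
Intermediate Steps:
L(q) = (5 + q)² (L(q) = (q + 5)² = (5 + q)²)
B(g) = 12 + g² (B(g) = (g² + 0) + 12 = g² + 12 = 12 + g²)
C = -12 (C = 3*(-6 + 2) = 3*(-4) = -12)
C + L(1)*B(1) = -12 + (5 + 1)²*(12 + 1²) = -12 + 6²*(12 + 1) = -12 + 36*13 = -12 + 468 = 456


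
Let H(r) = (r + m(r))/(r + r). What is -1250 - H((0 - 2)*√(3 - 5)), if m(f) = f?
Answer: -1251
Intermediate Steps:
H(r) = 1 (H(r) = (r + r)/(r + r) = (2*r)/((2*r)) = (2*r)*(1/(2*r)) = 1)
-1250 - H((0 - 2)*√(3 - 5)) = -1250 - 1*1 = -1250 - 1 = -1251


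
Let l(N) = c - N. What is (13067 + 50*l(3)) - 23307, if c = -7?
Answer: -10740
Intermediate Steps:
l(N) = -7 - N
(13067 + 50*l(3)) - 23307 = (13067 + 50*(-7 - 1*3)) - 23307 = (13067 + 50*(-7 - 3)) - 23307 = (13067 + 50*(-10)) - 23307 = (13067 - 500) - 23307 = 12567 - 23307 = -10740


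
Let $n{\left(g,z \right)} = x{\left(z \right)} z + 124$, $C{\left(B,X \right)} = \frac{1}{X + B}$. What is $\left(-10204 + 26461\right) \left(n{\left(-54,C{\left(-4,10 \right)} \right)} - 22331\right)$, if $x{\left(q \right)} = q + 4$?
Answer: $- \frac{4332094913}{12} \approx -3.6101 \cdot 10^{8}$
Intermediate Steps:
$x{\left(q \right)} = 4 + q$
$C{\left(B,X \right)} = \frac{1}{B + X}$
$n{\left(g,z \right)} = 124 + z \left(4 + z\right)$ ($n{\left(g,z \right)} = \left(4 + z\right) z + 124 = z \left(4 + z\right) + 124 = 124 + z \left(4 + z\right)$)
$\left(-10204 + 26461\right) \left(n{\left(-54,C{\left(-4,10 \right)} \right)} - 22331\right) = \left(-10204 + 26461\right) \left(\left(124 + \frac{4 + \frac{1}{-4 + 10}}{-4 + 10}\right) - 22331\right) = 16257 \left(\left(124 + \frac{4 + \frac{1}{6}}{6}\right) - 22331\right) = 16257 \left(\left(124 + \frac{1}{6} \cdot \frac{25}{6}\right) - 22331\right) = 16257 \left(\left(124 + \frac{25}{36}\right) - 22331\right) = 16257 \left(\frac{4489}{36} - 22331\right) = 16257 \left(- \frac{799427}{36}\right) = - \frac{4332094913}{12}$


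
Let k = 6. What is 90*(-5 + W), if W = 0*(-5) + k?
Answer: 90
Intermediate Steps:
W = 6 (W = 0*(-5) + 6 = 0 + 6 = 6)
90*(-5 + W) = 90*(-5 + 6) = 90*1 = 90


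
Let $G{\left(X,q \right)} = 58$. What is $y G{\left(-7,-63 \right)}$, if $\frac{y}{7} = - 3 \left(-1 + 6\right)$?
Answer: $-6090$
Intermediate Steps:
$y = -105$ ($y = 7 \left(- 3 \left(-1 + 6\right)\right) = 7 \left(\left(-3\right) 5\right) = 7 \left(-15\right) = -105$)
$y G{\left(-7,-63 \right)} = \left(-105\right) 58 = -6090$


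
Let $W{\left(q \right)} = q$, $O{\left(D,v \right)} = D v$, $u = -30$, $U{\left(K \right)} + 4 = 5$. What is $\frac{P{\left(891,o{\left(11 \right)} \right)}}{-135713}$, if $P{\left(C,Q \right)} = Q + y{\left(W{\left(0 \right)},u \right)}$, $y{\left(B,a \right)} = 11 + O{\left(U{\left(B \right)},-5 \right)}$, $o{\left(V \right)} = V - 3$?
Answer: $- \frac{14}{135713} \approx -0.00010316$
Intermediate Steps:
$U{\left(K \right)} = 1$ ($U{\left(K \right)} = -4 + 5 = 1$)
$o{\left(V \right)} = -3 + V$ ($o{\left(V \right)} = V - 3 = -3 + V$)
$y{\left(B,a \right)} = 6$ ($y{\left(B,a \right)} = 11 + 1 \left(-5\right) = 11 - 5 = 6$)
$P{\left(C,Q \right)} = 6 + Q$ ($P{\left(C,Q \right)} = Q + 6 = 6 + Q$)
$\frac{P{\left(891,o{\left(11 \right)} \right)}}{-135713} = \frac{6 + \left(-3 + 11\right)}{-135713} = \left(6 + 8\right) \left(- \frac{1}{135713}\right) = 14 \left(- \frac{1}{135713}\right) = - \frac{14}{135713}$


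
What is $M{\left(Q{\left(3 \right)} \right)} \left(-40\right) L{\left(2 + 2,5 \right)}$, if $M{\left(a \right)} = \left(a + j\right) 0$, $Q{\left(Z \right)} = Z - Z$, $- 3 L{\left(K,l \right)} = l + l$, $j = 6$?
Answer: $0$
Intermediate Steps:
$L{\left(K,l \right)} = - \frac{2 l}{3}$ ($L{\left(K,l \right)} = - \frac{l + l}{3} = - \frac{2 l}{3}$)
$Q{\left(Z \right)} = 0$
$M{\left(a \right)} = 0$ ($M{\left(a \right)} = \left(a + 6\right) 0 = \left(6 + a\right) 0 = 0$)
$M{\left(Q{\left(3 \right)} \right)} \left(-40\right) L{\left(2 + 2,5 \right)} = 0 \left(-40\right) \left(\left(- \frac{2}{3}\right) 5\right) = 0 \left(- \frac{10}{3}\right) = 0$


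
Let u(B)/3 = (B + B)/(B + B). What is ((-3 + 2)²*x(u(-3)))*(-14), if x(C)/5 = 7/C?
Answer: -490/3 ≈ -163.33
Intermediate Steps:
u(B) = 3 (u(B) = 3*((B + B)/(B + B)) = 3*((2*B)/((2*B))) = 3*((2*B)*(1/(2*B))) = 3*1 = 3)
x(C) = 35/C (x(C) = 5*(7/C) = 35/C)
((-3 + 2)²*x(u(-3)))*(-14) = ((-3 + 2)²*(35/3))*(-14) = ((-1)²*(35*(⅓)))*(-14) = (1*(35/3))*(-14) = (35/3)*(-14) = -490/3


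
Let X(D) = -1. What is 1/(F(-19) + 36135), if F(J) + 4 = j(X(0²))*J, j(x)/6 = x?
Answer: 1/36245 ≈ 2.7590e-5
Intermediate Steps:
j(x) = 6*x
F(J) = -4 - 6*J (F(J) = -4 + (6*(-1))*J = -4 - 6*J)
1/(F(-19) + 36135) = 1/((-4 - 6*(-19)) + 36135) = 1/((-4 + 114) + 36135) = 1/(110 + 36135) = 1/36245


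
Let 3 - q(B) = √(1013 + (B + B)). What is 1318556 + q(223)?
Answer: 1318559 - √1459 ≈ 1.3185e+6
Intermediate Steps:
q(B) = 3 - √(1013 + 2*B) (q(B) = 3 - √(1013 + (B + B)) = 3 - √(1013 + 2*B))
1318556 + q(223) = 1318556 + (3 - √(1013 + 2*223)) = 1318556 + (3 - √(1013 + 446)) = 1318556 + (3 - √1459) = 1318559 - √1459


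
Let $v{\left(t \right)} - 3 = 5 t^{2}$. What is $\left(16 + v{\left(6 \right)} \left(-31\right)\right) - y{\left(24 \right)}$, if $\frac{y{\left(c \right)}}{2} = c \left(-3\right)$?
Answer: $-5513$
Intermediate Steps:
$y{\left(c \right)} = - 6 c$ ($y{\left(c \right)} = 2 c \left(-3\right) = 2 \left(- 3 c\right) = - 6 c$)
$v{\left(t \right)} = 3 + 5 t^{2}$
$\left(16 + v{\left(6 \right)} \left(-31\right)\right) - y{\left(24 \right)} = \left(16 + \left(3 + 5 \cdot 6^{2}\right) \left(-31\right)\right) - \left(-6\right) 24 = \left(16 + \left(3 + 5 \cdot 36\right) \left(-31\right)\right) - -144 = \left(16 + \left(3 + 180\right) \left(-31\right)\right) + 144 = \left(16 + 183 \left(-31\right)\right) + 144 = \left(16 - 5673\right) + 144 = -5657 + 144 = -5513$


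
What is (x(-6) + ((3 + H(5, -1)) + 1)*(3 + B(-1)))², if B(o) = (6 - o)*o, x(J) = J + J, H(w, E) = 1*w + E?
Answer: 1936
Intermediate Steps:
H(w, E) = E + w (H(w, E) = w + E = E + w)
x(J) = 2*J
B(o) = o*(6 - o)
(x(-6) + ((3 + H(5, -1)) + 1)*(3 + B(-1)))² = (2*(-6) + ((3 + (-1 + 5)) + 1)*(3 - (6 - 1*(-1))))² = (-12 + ((3 + 4) + 1)*(3 - (6 + 1)))² = (-12 + (7 + 1)*(3 - 1*7))² = (-12 + 8*(3 - 7))² = (-12 + 8*(-4))² = (-12 - 32)² = (-44)² = 1936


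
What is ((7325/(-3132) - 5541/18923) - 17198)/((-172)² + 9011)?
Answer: -203885402183/457480707084 ≈ -0.44567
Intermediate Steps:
((7325/(-3132) - 5541/18923) - 17198)/((-172)² + 9011) = ((7325*(-1/3132) - 5541*1/18923) - 17198)/(29584 + 9011) = ((-7325/3132 - 5541/18923) - 17198)/38595 = (-155965387/59266836 - 17198)*(1/38595) = -1019427010915/59266836*1/38595 = -203885402183/457480707084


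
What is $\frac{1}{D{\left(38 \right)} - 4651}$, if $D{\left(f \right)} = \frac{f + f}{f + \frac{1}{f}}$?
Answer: $- \frac{1445}{6717807} \approx -0.0002151$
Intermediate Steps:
$D{\left(f \right)} = \frac{2 f}{f + \frac{1}{f}}$
$\frac{1}{D{\left(38 \right)} - 4651} = \frac{1}{\frac{2 \cdot 38^{2}}{1 + 38^{2}} - 4651} = \frac{1}{2 \cdot 1444 \frac{1}{1 + 1444} - 4651} = \frac{1}{2 \cdot 1444 \cdot \frac{1}{1445} - 4651} = \frac{1}{\frac{2888}{1445} - 4651} = \frac{1}{- \frac{6717807}{1445}} = - \frac{1445}{6717807}$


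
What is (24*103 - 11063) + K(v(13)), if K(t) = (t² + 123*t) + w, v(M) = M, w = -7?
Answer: -6830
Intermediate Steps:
K(t) = -7 + t² + 123*t (K(t) = (t² + 123*t) - 7 = -7 + t² + 123*t)
(24*103 - 11063) + K(v(13)) = (24*103 - 11063) + (-7 + 13² + 123*13) = (2472 - 11063) + (-7 + 169 + 1599) = -8591 + 1761 = -6830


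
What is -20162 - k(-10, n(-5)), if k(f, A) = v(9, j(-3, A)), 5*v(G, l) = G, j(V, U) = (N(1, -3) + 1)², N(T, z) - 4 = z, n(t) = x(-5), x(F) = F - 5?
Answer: -100819/5 ≈ -20164.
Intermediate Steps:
x(F) = -5 + F
n(t) = -10 (n(t) = -5 - 5 = -10)
N(T, z) = 4 + z
j(V, U) = 4 (j(V, U) = ((4 - 3) + 1)² = (1 + 1)² = 2² = 4)
v(G, l) = G/5
k(f, A) = 9/5 (k(f, A) = (⅕)*9 = 9/5)
-20162 - k(-10, n(-5)) = -20162 - 1*9/5 = -20162 - 9/5 = -100819/5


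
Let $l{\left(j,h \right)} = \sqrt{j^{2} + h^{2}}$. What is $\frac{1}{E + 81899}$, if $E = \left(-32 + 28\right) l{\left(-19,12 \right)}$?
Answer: $\frac{81899}{6707438121} + \frac{4 \sqrt{505}}{6707438121} \approx 1.2224 \cdot 10^{-5}$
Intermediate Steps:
$l{\left(j,h \right)} = \sqrt{h^{2} + j^{2}}$
$E = - 4 \sqrt{505}$ ($E = \left(-32 + 28\right) \sqrt{12^{2} + \left(-19\right)^{2}} = - 4 \sqrt{144 + 361} = - 4 \sqrt{505} \approx -89.889$)
$\frac{1}{E + 81899} = \frac{1}{- 4 \sqrt{505} + 81899} = \frac{1}{81899 - 4 \sqrt{505}}$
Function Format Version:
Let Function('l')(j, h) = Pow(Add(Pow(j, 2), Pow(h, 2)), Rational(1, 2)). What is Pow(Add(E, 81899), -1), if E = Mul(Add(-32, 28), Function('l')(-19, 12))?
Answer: Add(Rational(81899, 6707438121), Mul(Rational(4, 6707438121), Pow(505, Rational(1, 2)))) ≈ 1.2224e-5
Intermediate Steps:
Function('l')(j, h) = Pow(Add(Pow(h, 2), Pow(j, 2)), Rational(1, 2))
E = Mul(-4, Pow(505, Rational(1, 2))) (E = Mul(Add(-32, 28), Pow(Add(Pow(12, 2), Pow(-19, 2)), Rational(1, 2))) = Mul(-4, Pow(Add(144, 361), Rational(1, 2))) = Mul(-4, Pow(505, Rational(1, 2))) ≈ -89.889)
Pow(Add(E, 81899), -1) = Pow(Add(Mul(-4, Pow(505, Rational(1, 2))), 81899), -1) = Pow(Add(81899, Mul(-4, Pow(505, Rational(1, 2)))), -1)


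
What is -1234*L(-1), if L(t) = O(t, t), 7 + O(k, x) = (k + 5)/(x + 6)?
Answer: 38254/5 ≈ 7650.8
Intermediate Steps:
O(k, x) = -7 + (5 + k)/(6 + x) (O(k, x) = -7 + (k + 5)/(x + 6) = -7 + (5 + k)/(6 + x))
L(t) = (-37 - 6*t)/(6 + t) (L(t) = (-37 + t - 7*t)/(6 + t) = (-37 - 6*t)/(6 + t))
-1234*L(-1) = -1234*(-37 - 6*(-1))/(6 - 1) = -1234*(-37 + 6)/5 = -1234*(-31)/5 = -1234*(-31/5) = 38254/5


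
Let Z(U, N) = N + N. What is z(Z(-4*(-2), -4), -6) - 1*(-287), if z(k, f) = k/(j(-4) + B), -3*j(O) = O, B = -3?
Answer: 1459/5 ≈ 291.80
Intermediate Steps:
j(O) = -O/3
Z(U, N) = 2*N
z(k, f) = -3*k/5 (z(k, f) = k/(-1/3*(-4) - 3) = k/(4/3 - 3) = k/(-5/3) = k*(-3/5) = -3*k/5)
z(Z(-4*(-2), -4), -6) - 1*(-287) = -6*(-4)/5 - 1*(-287) = -3/5*(-8) + 287 = 24/5 + 287 = 1459/5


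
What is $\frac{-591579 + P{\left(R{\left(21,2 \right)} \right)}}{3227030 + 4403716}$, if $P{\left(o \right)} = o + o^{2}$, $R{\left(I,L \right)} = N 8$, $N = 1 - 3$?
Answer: $- \frac{197113}{2543582} \approx -0.077494$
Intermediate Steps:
$N = -2$
$R{\left(I,L \right)} = -16$ ($R{\left(I,L \right)} = \left(-2\right) 8 = -16$)
$\frac{-591579 + P{\left(R{\left(21,2 \right)} \right)}}{3227030 + 4403716} = \frac{-591579 - 16 \left(1 - 16\right)}{3227030 + 4403716} = \frac{-591579 - -240}{7630746} = \left(-591579 + 240\right) \frac{1}{7630746} = \left(-591339\right) \frac{1}{7630746} = - \frac{197113}{2543582}$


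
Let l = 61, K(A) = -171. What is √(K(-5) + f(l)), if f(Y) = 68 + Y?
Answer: I*√42 ≈ 6.4807*I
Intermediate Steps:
√(K(-5) + f(l)) = √(-171 + (68 + 61)) = √(-171 + 129) = √(-42) = I*√42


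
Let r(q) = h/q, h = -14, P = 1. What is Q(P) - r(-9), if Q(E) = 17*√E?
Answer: 139/9 ≈ 15.444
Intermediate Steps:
r(q) = -14/q
Q(P) - r(-9) = 17*√1 - (-14)/(-9) = 17*1 - (-14)*(-1)/9 = 17 - 1*14/9 = 17 - 14/9 = 139/9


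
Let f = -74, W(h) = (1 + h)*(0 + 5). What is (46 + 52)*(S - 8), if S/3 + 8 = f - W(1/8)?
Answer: -106183/4 ≈ -26546.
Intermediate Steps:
W(h) = 5 + 5*h (W(h) = (1 + h)*5 = 5 + 5*h)
S = -2103/8 (S = -24 + 3*(-74 - (5 + 5/8)) = -24 + 3*(-74 - 1*45/8) = -24 + 3*(-74 - 45/8) = -24 + 3*(-637/8) = -24 - 1911/8 = -2103/8 ≈ -262.88)
(46 + 52)*(S - 8) = (46 + 52)*(-2103/8 - 8) = 98*(-2167/8) = -106183/4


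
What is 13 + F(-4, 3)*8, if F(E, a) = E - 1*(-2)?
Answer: -3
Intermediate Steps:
F(E, a) = 2 + E (F(E, a) = E + 2 = 2 + E)
13 + F(-4, 3)*8 = 13 + (2 - 4)*8 = 13 - 2*8 = 13 - 16 = -3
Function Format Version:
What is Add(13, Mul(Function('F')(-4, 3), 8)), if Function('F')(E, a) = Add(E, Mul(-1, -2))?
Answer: -3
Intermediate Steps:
Function('F')(E, a) = Add(2, E) (Function('F')(E, a) = Add(E, 2) = Add(2, E))
Add(13, Mul(Function('F')(-4, 3), 8)) = Add(13, Mul(Add(2, -4), 8)) = Add(13, Mul(-2, 8)) = Add(13, -16) = -3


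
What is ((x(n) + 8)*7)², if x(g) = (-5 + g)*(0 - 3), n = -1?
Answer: 33124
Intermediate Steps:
x(g) = 15 - 3*g (x(g) = (-5 + g)*(-3) = 15 - 3*g)
((x(n) + 8)*7)² = (((15 - 3*(-1)) + 8)*7)² = (((15 + 3) + 8)*7)² = ((18 + 8)*7)² = (26*7)² = 182² = 33124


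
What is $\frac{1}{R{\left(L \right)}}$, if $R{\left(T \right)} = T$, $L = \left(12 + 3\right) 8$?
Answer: $\frac{1}{120} \approx 0.0083333$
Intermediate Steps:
$L = 120$ ($L = 15 \cdot 8 = 120$)
$\frac{1}{R{\left(L \right)}} = \frac{1}{120}$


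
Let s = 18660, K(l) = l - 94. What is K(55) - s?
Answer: -18699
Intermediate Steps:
K(l) = -94 + l
K(55) - s = (-94 + 55) - 1*18660 = -39 - 18660 = -18699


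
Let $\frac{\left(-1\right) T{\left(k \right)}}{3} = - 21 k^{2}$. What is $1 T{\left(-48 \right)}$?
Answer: $145152$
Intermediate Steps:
$T{\left(k \right)} = 63 k^{2}$ ($T{\left(k \right)} = - 3 \left(- 21 k^{2}\right) = 63 k^{2}$)
$1 T{\left(-48 \right)} = 1 \cdot 63 \left(-48\right)^{2} = 1 \cdot 63 \cdot 2304 = 1 \cdot 145152 = 145152$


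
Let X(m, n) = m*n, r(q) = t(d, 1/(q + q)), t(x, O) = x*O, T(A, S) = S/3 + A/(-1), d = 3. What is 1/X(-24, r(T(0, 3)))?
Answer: -1/36 ≈ -0.027778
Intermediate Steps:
T(A, S) = -A + S/3 (T(A, S) = S*(⅓) + A*(-1) = S/3 - A = -A + S/3)
t(x, O) = O*x
r(q) = 3/(2*q) (r(q) = 3/(q + q) = 3/(2*q))
1/X(-24, r(T(0, 3))) = 1/(-36/(-1*0 + (⅓)*3)) = 1/(-36/(0 + 1)) = 1/(-36/1) = 1/(-36) = -1/36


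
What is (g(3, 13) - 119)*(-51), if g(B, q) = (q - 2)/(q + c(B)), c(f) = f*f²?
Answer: 242199/40 ≈ 6055.0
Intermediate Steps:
c(f) = f³
g(B, q) = (-2 + q)/(q + B³) (g(B, q) = (q - 2)/(q + B³) = (-2 + q)/(q + B³))
(g(3, 13) - 119)*(-51) = ((-2 + 13)/(13 + 3³) - 119)*(-51) = (11/(13 + 27) - 119)*(-51) = (11/40 - 119)*(-51) = -4749/40*(-51) = 242199/40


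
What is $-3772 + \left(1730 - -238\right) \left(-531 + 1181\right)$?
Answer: $1275428$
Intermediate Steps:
$-3772 + \left(1730 - -238\right) \left(-531 + 1181\right) = -3772 + \left(1730 + 238\right) 650 = -3772 + 1968 \cdot 650 = -3772 + 1279200 = 1275428$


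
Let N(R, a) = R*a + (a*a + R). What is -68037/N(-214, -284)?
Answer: -68037/141218 ≈ -0.48179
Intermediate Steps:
N(R, a) = R + a² + R*a (N(R, a) = R*a + (a² + R) = R*a + (R + a²) = R + a² + R*a)
-68037/N(-214, -284) = -68037/(-214 + (-284)² - 214*(-284)) = -68037/(-214 + 80656 + 60776) = -68037/141218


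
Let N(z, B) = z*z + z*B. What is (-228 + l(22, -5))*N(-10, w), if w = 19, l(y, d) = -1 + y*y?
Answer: -22950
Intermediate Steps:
l(y, d) = -1 + y²
N(z, B) = z² + B*z
(-228 + l(22, -5))*N(-10, w) = (-228 + (-1 + 22²))*(-10*(19 - 10)) = (-228 + (-1 + 484))*(-10*9) = (-228 + 483)*(-90) = 255*(-90) = -22950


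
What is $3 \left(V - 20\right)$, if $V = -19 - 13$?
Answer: $-156$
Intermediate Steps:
$V = -32$
$3 \left(V - 20\right) = 3 \left(-32 - 20\right) = 3 \left(-52\right) = -156$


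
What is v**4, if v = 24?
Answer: 331776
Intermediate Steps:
v**4 = 24**4 = 331776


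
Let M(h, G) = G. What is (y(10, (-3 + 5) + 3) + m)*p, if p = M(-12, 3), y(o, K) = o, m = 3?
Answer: 39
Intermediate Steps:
p = 3
(y(10, (-3 + 5) + 3) + m)*p = (10 + 3)*3 = 13*3 = 39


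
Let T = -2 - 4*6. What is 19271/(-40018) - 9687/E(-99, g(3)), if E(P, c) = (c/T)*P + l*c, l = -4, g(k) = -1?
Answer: -10079109871/200090 ≈ -50373.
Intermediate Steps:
T = -26 (T = -2 - 24 = -26)
E(P, c) = -4*c - P*c/26 (E(P, c) = (c/(-26))*P - 4*c = (c*(-1/26))*P - 4*c = (-c/26)*P - 4*c = -P*c/26 - 4*c = -4*c - P*c/26)
19271/(-40018) - 9687/E(-99, g(3)) = 19271/(-40018) - 9687*26/(104 - 99) = 19271*(-1/40018) - 9687/((-1/26*(-1)*5)) = -19271/40018 - 9687/5/26 = -19271/40018 - 9687*26/5 = -19271/40018 - 251862/5 = -10079109871/200090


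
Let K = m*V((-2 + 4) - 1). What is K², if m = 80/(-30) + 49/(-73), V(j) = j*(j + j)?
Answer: 2137444/47961 ≈ 44.566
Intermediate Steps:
V(j) = 2*j² (V(j) = j*(2*j) = 2*j²)
m = -731/219 (m = 80*(-1/30) + 49*(-1/73) = -8/3 - 49/73 = -731/219 ≈ -3.3379)
K = -1462/219 (K = -1462*((-2 + 4) - 1)²/219 = -1462*(2 - 1)²/219 = -1462*1²/219 = -1462/219 ≈ -6.6758)
K² = (-1462/219)² = 2137444/47961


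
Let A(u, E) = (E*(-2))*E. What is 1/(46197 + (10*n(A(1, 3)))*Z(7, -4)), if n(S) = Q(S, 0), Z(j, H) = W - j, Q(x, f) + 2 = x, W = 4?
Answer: 1/46797 ≈ 2.1369e-5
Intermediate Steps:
Q(x, f) = -2 + x
A(u, E) = -2*E² (A(u, E) = (-2*E)*E = -2*E²)
Z(j, H) = 4 - j
n(S) = -2 + S
1/(46197 + (10*n(A(1, 3)))*Z(7, -4)) = 1/(46197 + (10*(-2 - 2*3²))*(4 - 1*7)) = 1/(46197 + (10*(-2 - 2*9))*(4 - 7)) = 1/(46197 + (10*(-2 - 18))*(-3)) = 1/(46197 + (10*(-20))*(-3)) = 1/(46197 - 200*(-3)) = 1/(46197 + 600) = 1/46797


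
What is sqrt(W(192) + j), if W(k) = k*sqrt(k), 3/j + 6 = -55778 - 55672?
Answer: sqrt(-258 + 14722891776*sqrt(3))/3096 ≈ 51.579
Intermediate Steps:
j = -1/37152 (j = 3/(-6 + (-55778 - 55672)) = 3/(-6 - 111450) = 3/(-111456) = 3*(-1/111456) = -1/37152 ≈ -2.6916e-5)
W(k) = k**(3/2)
sqrt(W(192) + j) = sqrt(192**(3/2) - 1/37152) = sqrt(1536*sqrt(3) - 1/37152) = sqrt(-1/37152 + 1536*sqrt(3))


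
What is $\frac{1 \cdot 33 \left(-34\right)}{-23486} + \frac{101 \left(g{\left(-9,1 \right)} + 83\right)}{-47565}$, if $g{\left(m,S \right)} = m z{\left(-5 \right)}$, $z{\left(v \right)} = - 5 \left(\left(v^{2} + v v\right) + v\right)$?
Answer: $- \frac{2473494679}{558555795} \approx -4.4284$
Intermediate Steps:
$z{\left(v \right)} = - 10 v^{2} - 5 v$ ($z{\left(v \right)} = - 5 \left(\left(v^{2} + v^{2}\right) + v\right) = - 5 \left(2 v^{2} + v\right) = - 5 \left(v + 2 v^{2}\right) = - 10 v^{2} - 5 v$)
$g{\left(m,S \right)} = - 225 m$ ($g{\left(m,S \right)} = m \left(\left(-5\right) \left(-5\right) \left(1 + 2 \left(-5\right)\right)\right) = m \left(\left(-5\right) \left(-5\right) \left(1 - 10\right)\right) = m \left(\left(-5\right) \left(-5\right) \left(-9\right)\right) = m \left(-225\right) = - 225 m$)
$\frac{1 \cdot 33 \left(-34\right)}{-23486} + \frac{101 \left(g{\left(-9,1 \right)} + 83\right)}{-47565} = \frac{1 \cdot 33 \left(-34\right)}{-23486} + \frac{101 \left(\left(-225\right) \left(-9\right) + 83\right)}{-47565} = 33 \left(-34\right) \left(- \frac{1}{23486}\right) + 101 \left(2025 + 83\right) \left(- \frac{1}{47565}\right) = \left(-1122\right) \left(- \frac{1}{23486}\right) + 101 \cdot 2108 \left(- \frac{1}{47565}\right) = \frac{561}{11743} + 212908 \left(- \frac{1}{47565}\right) = \frac{561}{11743} - \frac{212908}{47565} = - \frac{2473494679}{558555795}$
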